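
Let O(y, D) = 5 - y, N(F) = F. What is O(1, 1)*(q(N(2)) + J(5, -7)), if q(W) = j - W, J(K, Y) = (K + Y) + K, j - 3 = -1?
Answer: 12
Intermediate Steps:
j = 2 (j = 3 - 1 = 2)
J(K, Y) = Y + 2*K
q(W) = 2 - W
O(1, 1)*(q(N(2)) + J(5, -7)) = (5 - 1*1)*((2 - 1*2) + (-7 + 2*5)) = (5 - 1)*((2 - 2) + (-7 + 10)) = 4*(0 + 3) = 4*3 = 12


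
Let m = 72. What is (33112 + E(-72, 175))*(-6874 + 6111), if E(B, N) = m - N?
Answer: -25185867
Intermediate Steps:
E(B, N) = 72 - N
(33112 + E(-72, 175))*(-6874 + 6111) = (33112 + (72 - 1*175))*(-6874 + 6111) = (33112 + (72 - 175))*(-763) = (33112 - 103)*(-763) = 33009*(-763) = -25185867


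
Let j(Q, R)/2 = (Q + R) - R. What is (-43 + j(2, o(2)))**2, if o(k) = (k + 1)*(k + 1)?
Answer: 1521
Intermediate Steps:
o(k) = (1 + k)**2 (o(k) = (1 + k)*(1 + k) = (1 + k)**2)
j(Q, R) = 2*Q (j(Q, R) = 2*((Q + R) - R) = 2*Q)
(-43 + j(2, o(2)))**2 = (-43 + 2*2)**2 = (-43 + 4)**2 = (-39)**2 = 1521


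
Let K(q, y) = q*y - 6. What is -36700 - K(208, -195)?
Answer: 3866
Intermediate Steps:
K(q, y) = -6 + q*y
-36700 - K(208, -195) = -36700 - (-6 + 208*(-195)) = -36700 - (-6 - 40560) = -36700 - 1*(-40566) = -36700 + 40566 = 3866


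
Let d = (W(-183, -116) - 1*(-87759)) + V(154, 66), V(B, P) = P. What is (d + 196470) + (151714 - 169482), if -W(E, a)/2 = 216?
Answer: 266095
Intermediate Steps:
W(E, a) = -432 (W(E, a) = -2*216 = -432)
d = 87393 (d = (-432 - 1*(-87759)) + 66 = (-432 + 87759) + 66 = 87327 + 66 = 87393)
(d + 196470) + (151714 - 169482) = (87393 + 196470) + (151714 - 169482) = 283863 - 17768 = 266095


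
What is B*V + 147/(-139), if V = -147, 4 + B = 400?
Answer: -8091615/139 ≈ -58213.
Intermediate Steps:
B = 396 (B = -4 + 400 = 396)
B*V + 147/(-139) = 396*(-147) + 147/(-139) = -58212 + 147*(-1/139) = -58212 - 147/139 = -8091615/139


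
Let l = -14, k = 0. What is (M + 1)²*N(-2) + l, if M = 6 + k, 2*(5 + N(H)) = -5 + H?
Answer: -861/2 ≈ -430.50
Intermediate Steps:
N(H) = -15/2 + H/2 (N(H) = -5 + (-5 + H)/2 = -5 + (-5/2 + H/2) = -15/2 + H/2)
M = 6 (M = 6 + 0 = 6)
(M + 1)²*N(-2) + l = (6 + 1)²*(-15/2 + (½)*(-2)) - 14 = 7²*(-15/2 - 1) - 14 = 49*(-17/2) - 14 = -833/2 - 14 = -861/2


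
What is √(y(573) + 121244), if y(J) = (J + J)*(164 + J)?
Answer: √965846 ≈ 982.77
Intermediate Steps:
y(J) = 2*J*(164 + J) (y(J) = (2*J)*(164 + J) = 2*J*(164 + J))
√(y(573) + 121244) = √(2*573*(164 + 573) + 121244) = √(2*573*737 + 121244) = √(844602 + 121244) = √965846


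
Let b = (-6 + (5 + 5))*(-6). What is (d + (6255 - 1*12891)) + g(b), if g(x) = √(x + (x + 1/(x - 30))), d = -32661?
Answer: -39297 + I*√15558/18 ≈ -39297.0 + 6.9295*I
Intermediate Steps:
b = -24 (b = (-6 + 10)*(-6) = 4*(-6) = -24)
g(x) = √(1/(-30 + x) + 2*x) (g(x) = √(x + (x + 1/(-30 + x))) = √(1/(-30 + x) + 2*x))
(d + (6255 - 1*12891)) + g(b) = (-32661 + (6255 - 1*12891)) + √((1 + 2*(-24)*(-30 - 24))/(-30 - 24)) = (-32661 + (6255 - 12891)) + √((1 + 2*(-24)*(-54))/(-54)) = (-32661 - 6636) + √(-(1 + 2592)/54) = -39297 + √(-1/54*2593) = -39297 + √(-2593/54) = -39297 + I*√15558/18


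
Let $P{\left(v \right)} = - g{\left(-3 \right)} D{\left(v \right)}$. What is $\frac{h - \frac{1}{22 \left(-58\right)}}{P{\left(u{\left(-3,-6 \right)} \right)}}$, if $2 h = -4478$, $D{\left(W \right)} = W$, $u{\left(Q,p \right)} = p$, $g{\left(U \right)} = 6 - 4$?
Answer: $- \frac{952321}{5104} \approx -186.58$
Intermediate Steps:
$g{\left(U \right)} = 2$ ($g{\left(U \right)} = 6 + \left(-4 + 0\right) = 6 - 4 = 2$)
$h = -2239$ ($h = \frac{1}{2} \left(-4478\right) = -2239$)
$P{\left(v \right)} = - 2 v$
$\frac{h - \frac{1}{22 \left(-58\right)}}{P{\left(u{\left(-3,-6 \right)} \right)}} = \frac{-2239 - \frac{1}{22 \left(-58\right)}}{\left(-2\right) \left(-6\right)} = \frac{-2239 - \frac{1}{-1276}}{12} = \left(-2239 - - \frac{1}{1276}\right) \frac{1}{12} = \left(-2239 + \frac{1}{1276}\right) \frac{1}{12} = \left(- \frac{2856963}{1276}\right) \frac{1}{12} = - \frac{952321}{5104}$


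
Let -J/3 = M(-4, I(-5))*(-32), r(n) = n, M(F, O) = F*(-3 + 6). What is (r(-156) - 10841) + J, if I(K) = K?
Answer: -12149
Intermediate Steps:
M(F, O) = 3*F (M(F, O) = F*3 = 3*F)
J = -1152 (J = -3*3*(-4)*(-32) = -(-36)*(-32) = -3*384 = -1152)
(r(-156) - 10841) + J = (-156 - 10841) - 1152 = -10997 - 1152 = -12149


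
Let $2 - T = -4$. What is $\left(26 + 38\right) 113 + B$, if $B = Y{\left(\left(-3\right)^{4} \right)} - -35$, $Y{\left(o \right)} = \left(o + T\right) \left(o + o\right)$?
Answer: $21361$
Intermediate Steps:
$T = 6$ ($T = 2 - -4 = 2 + 4 = 6$)
$Y{\left(o \right)} = 2 o \left(6 + o\right)$ ($Y{\left(o \right)} = \left(o + 6\right) \left(o + o\right) = \left(6 + o\right) 2 o = 2 o \left(6 + o\right)$)
$B = 14129$ ($B = 2 \left(-3\right)^{4} \left(6 + \left(-3\right)^{4}\right) - -35 = 2 \cdot 81 \left(6 + 81\right) + 35 = 2 \cdot 81 \cdot 87 + 35 = 14094 + 35 = 14129$)
$\left(26 + 38\right) 113 + B = \left(26 + 38\right) 113 + 14129 = 64 \cdot 113 + 14129 = 7232 + 14129 = 21361$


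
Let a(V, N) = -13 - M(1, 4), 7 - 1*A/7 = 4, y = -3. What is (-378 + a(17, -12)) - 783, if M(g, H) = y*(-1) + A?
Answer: -1198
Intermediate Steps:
A = 21 (A = 49 - 7*4 = 49 - 28 = 21)
M(g, H) = 24 (M(g, H) = -3*(-1) + 21 = 3 + 21 = 24)
a(V, N) = -37 (a(V, N) = -13 - 1*24 = -13 - 24 = -37)
(-378 + a(17, -12)) - 783 = (-378 - 37) - 783 = -415 - 783 = -1198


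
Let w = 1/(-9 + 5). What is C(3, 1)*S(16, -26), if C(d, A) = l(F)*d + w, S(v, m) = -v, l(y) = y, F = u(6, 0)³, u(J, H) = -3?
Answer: 1300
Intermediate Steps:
F = -27 (F = (-3)³ = -27)
w = -¼ (w = 1/(-4) = -¼ ≈ -0.25000)
C(d, A) = -¼ - 27*d (C(d, A) = -27*d - ¼ = -¼ - 27*d)
C(3, 1)*S(16, -26) = (-¼ - 27*3)*(-1*16) = (-¼ - 81)*(-16) = -325/4*(-16) = 1300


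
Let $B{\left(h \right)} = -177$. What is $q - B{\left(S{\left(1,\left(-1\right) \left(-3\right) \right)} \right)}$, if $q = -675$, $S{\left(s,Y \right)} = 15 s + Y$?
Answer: $-498$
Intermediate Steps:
$S{\left(s,Y \right)} = Y + 15 s$
$q - B{\left(S{\left(1,\left(-1\right) \left(-3\right) \right)} \right)} = -675 - -177 = -675 + 177 = -498$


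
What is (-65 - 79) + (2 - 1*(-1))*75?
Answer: 81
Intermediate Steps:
(-65 - 79) + (2 - 1*(-1))*75 = -144 + (2 + 1)*75 = -144 + 3*75 = -144 + 225 = 81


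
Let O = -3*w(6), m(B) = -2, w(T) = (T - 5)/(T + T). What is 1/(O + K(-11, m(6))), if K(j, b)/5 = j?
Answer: -4/221 ≈ -0.018100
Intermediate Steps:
w(T) = (-5 + T)/(2*T) (w(T) = (-5 + T)/((2*T)) = (-5 + T)*(1/(2*T)) = (-5 + T)/(2*T))
K(j, b) = 5*j
O = -¼ (O = -3*(-5 + 6)/(2*6) = -3/(2*6) = -3*1/12 = -¼ ≈ -0.25000)
1/(O + K(-11, m(6))) = 1/(-¼ + 5*(-11)) = 1/(-¼ - 55) = 1/(-221/4) = -4/221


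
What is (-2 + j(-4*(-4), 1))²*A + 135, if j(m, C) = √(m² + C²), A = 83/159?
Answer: 14376/53 - 332*√257/159 ≈ 237.77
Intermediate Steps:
A = 83/159 (A = 83*(1/159) = 83/159 ≈ 0.52201)
j(m, C) = √(C² + m²)
(-2 + j(-4*(-4), 1))²*A + 135 = (-2 + √(1² + (-4*(-4))²))²*(83/159) + 135 = (-2 + √(1 + 16²))²*(83/159) + 135 = (-2 + √(1 + 256))²*(83/159) + 135 = (-2 + √257)²*(83/159) + 135 = 83*(-2 + √257)²/159 + 135 = 135 + 83*(-2 + √257)²/159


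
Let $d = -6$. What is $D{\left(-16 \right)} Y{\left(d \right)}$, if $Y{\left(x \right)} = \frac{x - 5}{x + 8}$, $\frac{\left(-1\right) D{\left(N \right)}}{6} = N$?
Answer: $-528$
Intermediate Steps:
$D{\left(N \right)} = - 6 N$
$Y{\left(x \right)} = \frac{-5 + x}{8 + x}$
$D{\left(-16 \right)} Y{\left(d \right)} = \left(-6\right) \left(-16\right) \frac{-5 - 6}{8 - 6} = 96 \cdot \frac{1}{2} \left(-11\right) = 96 \left(- \frac{11}{2}\right) = -528$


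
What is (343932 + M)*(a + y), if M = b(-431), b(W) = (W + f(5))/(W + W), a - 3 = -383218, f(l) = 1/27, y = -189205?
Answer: -2291020894994840/11637 ≈ -1.9687e+11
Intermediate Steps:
f(l) = 1/27
a = -383215 (a = 3 - 383218 = -383215)
b(W) = (1/27 + W)/(2*W) (b(W) = (W + 1/27)/(W + W) = (1/27 + W)/((2*W)) = (1/27 + W)*(1/(2*W)) = (1/27 + W)/(2*W))
M = 5818/11637 (M = (1/54)*(1 + 27*(-431))/(-431) = (1/54)*(-1/431)*(1 - 11637) = (1/54)*(-1/431)*(-11636) = 5818/11637 ≈ 0.49996)
(343932 + M)*(a + y) = (343932 + 5818/11637)*(-383215 - 189205) = (4002342502/11637)*(-572420) = -2291020894994840/11637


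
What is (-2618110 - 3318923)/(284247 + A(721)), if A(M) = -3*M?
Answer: -1979011/94028 ≈ -21.047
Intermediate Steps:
(-2618110 - 3318923)/(284247 + A(721)) = (-2618110 - 3318923)/(284247 - 3*721) = -5937033/(284247 - 2163) = -5937033/282084 = -5937033*1/282084 = -1979011/94028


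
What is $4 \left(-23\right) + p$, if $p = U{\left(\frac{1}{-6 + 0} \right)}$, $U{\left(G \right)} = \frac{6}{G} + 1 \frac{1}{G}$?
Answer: $-134$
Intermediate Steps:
$U{\left(G \right)} = \frac{7}{G}$ ($U{\left(G \right)} = \frac{6}{G} + \frac{1}{G} = \frac{7}{G}$)
$p = -42$ ($p = \frac{7}{\frac{1}{-6 + 0}} = \frac{7}{\frac{1}{-6}} = \frac{7}{- \frac{1}{6}} = 7 \left(-6\right) = -42$)
$4 \left(-23\right) + p = 4 \left(-23\right) - 42 = -92 - 42 = -134$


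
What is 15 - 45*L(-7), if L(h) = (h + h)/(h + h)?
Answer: -30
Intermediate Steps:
L(h) = 1 (L(h) = (2*h)/((2*h)) = (2*h)*(1/(2*h)) = 1)
15 - 45*L(-7) = 15 - 45*1 = 15 - 45 = -30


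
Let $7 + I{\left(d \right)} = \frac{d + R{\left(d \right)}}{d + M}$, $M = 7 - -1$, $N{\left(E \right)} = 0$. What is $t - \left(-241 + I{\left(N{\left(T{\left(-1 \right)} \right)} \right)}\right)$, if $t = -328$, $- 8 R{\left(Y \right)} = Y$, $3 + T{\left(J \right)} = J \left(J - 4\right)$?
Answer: $-80$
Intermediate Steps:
$T{\left(J \right)} = -3 + J \left(-4 + J\right)$ ($T{\left(J \right)} = -3 + J \left(J - 4\right) = -3 + J \left(-4 + J\right)$)
$R{\left(Y \right)} = - \frac{Y}{8}$
$M = 8$ ($M = 7 + 1 = 8$)
$I{\left(d \right)} = -7 + \frac{7 d}{8 \left(8 + d\right)}$ ($I{\left(d \right)} = -7 + \frac{d - \frac{d}{8}}{d + 8} = -7 + \frac{\frac{7}{8} d}{8 + d} = -7 + \frac{7 d}{8 \left(8 + d\right)}$)
$t - \left(-241 + I{\left(N{\left(T{\left(-1 \right)} \right)} \right)}\right) = -328 + \left(241 - \frac{7 \left(-64 - 0\right)}{8 \left(8 + 0\right)}\right) = -328 + \left(241 - \frac{7 \left(-64 + 0\right)}{8 \cdot 8}\right) = -328 + \left(241 - \frac{7}{8} \cdot \frac{1}{8} \left(-64\right)\right) = -328 + \left(241 - -7\right) = -328 + \left(241 + 7\right) = -328 + 248 = -80$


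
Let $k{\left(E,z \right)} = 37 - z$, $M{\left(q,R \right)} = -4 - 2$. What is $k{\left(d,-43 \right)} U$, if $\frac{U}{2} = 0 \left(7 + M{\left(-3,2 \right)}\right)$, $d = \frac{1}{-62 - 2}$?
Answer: $0$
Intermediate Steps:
$M{\left(q,R \right)} = -6$ ($M{\left(q,R \right)} = -4 - 2 = -6$)
$d = - \frac{1}{64}$ ($d = \frac{1}{-64} = - \frac{1}{64} \approx -0.015625$)
$U = 0$ ($U = 2 \cdot 0 \left(7 - 6\right) = 2 \cdot 0 \cdot 1 = 2 \cdot 0 = 0$)
$k{\left(d,-43 \right)} U = \left(37 - -43\right) 0 = \left(37 + 43\right) 0 = 80 \cdot 0 = 0$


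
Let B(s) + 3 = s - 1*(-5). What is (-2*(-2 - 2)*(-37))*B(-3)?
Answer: 296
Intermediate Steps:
B(s) = 2 + s (B(s) = -3 + (s - 1*(-5)) = -3 + (s + 5) = -3 + (5 + s) = 2 + s)
(-2*(-2 - 2)*(-37))*B(-3) = (-2*(-2 - 2)*(-37))*(2 - 3) = (-2*(-4)*(-37))*(-1) = (8*(-37))*(-1) = -296*(-1) = 296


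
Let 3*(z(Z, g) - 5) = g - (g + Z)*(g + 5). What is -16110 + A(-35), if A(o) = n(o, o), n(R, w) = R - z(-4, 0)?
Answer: -48470/3 ≈ -16157.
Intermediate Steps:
z(Z, g) = 5 + g/3 - (5 + g)*(Z + g)/3 (z(Z, g) = 5 + (g - (g + Z)*(g + 5))/3 = 5 + (g - (Z + g)*(5 + g))/3 = 5 + (g - (5 + g)*(Z + g))/3 = 5 + (g/3 - (5 + g)*(Z + g)/3) = 5 + g/3 - (5 + g)*(Z + g)/3)
n(R, w) = -35/3 + R (n(R, w) = R - (5 - 5/3*(-4) - 4/3*0 - ⅓*0² - ⅓*(-4)*0) = R - (5 + 20/3 + 0 - ⅓*0 + 0) = R - (5 + 20/3 + 0 + 0 + 0) = R - 1*35/3 = R - 35/3 = -35/3 + R)
A(o) = -35/3 + o
-16110 + A(-35) = -16110 + (-35/3 - 35) = -16110 - 140/3 = -48470/3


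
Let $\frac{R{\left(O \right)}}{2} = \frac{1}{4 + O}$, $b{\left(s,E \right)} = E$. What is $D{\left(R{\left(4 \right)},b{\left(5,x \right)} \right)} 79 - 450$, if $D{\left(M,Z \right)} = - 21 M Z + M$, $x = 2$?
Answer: $- \frac{5039}{4} \approx -1259.8$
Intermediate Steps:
$R{\left(O \right)} = \frac{2}{4 + O}$
$D{\left(M,Z \right)} = M - 21 M Z$ ($D{\left(M,Z \right)} = - 21 M Z + M = M - 21 M Z$)
$D{\left(R{\left(4 \right)},b{\left(5,x \right)} \right)} 79 - 450 = \frac{2}{4 + 4} \left(1 - 42\right) 79 - 450 = \frac{2}{8} \left(1 - 42\right) 79 - 450 = 2 \cdot \frac{1}{8} \left(-41\right) 79 - 450 = \frac{1}{4} \left(-41\right) 79 - 450 = \left(- \frac{41}{4}\right) 79 - 450 = - \frac{3239}{4} - 450 = - \frac{5039}{4}$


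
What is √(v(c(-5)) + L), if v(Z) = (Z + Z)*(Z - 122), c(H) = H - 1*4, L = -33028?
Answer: I*√30670 ≈ 175.13*I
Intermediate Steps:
c(H) = -4 + H (c(H) = H - 4 = -4 + H)
v(Z) = 2*Z*(-122 + Z) (v(Z) = (2*Z)*(-122 + Z) = 2*Z*(-122 + Z))
√(v(c(-5)) + L) = √(2*(-4 - 5)*(-122 + (-4 - 5)) - 33028) = √(2*(-9)*(-122 - 9) - 33028) = √(2*(-9)*(-131) - 33028) = √(2358 - 33028) = √(-30670) = I*√30670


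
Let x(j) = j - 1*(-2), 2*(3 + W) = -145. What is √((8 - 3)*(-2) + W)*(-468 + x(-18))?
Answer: -726*I*√38 ≈ -4475.4*I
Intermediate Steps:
W = -151/2 (W = -3 + (½)*(-145) = -3 - 145/2 = -151/2 ≈ -75.500)
x(j) = 2 + j (x(j) = j + 2 = 2 + j)
√((8 - 3)*(-2) + W)*(-468 + x(-18)) = √((8 - 3)*(-2) - 151/2)*(-468 + (2 - 18)) = √(5*(-2) - 151/2)*(-468 - 16) = √(-10 - 151/2)*(-484) = √(-171/2)*(-484) = (3*I*√38/2)*(-484) = -726*I*√38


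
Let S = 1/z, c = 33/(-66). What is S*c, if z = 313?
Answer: -1/626 ≈ -0.0015974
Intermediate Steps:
c = -1/2 (c = 33*(-1/66) = -1/2 ≈ -0.50000)
S = 1/313 ≈ 0.0031949
S*c = (1/313)*(-1/2) = -1/626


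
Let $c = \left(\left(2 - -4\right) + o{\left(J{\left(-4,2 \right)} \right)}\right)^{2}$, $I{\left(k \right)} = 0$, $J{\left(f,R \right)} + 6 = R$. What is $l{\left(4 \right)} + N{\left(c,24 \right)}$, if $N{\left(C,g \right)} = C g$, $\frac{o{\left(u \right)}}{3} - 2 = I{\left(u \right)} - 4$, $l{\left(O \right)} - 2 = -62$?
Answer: $-60$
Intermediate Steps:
$J{\left(f,R \right)} = -6 + R$
$l{\left(O \right)} = -60$ ($l{\left(O \right)} = 2 - 62 = -60$)
$o{\left(u \right)} = -6$ ($o{\left(u \right)} = 6 + 3 \left(0 - 4\right) = 6 + 3 \left(-4\right) = 6 - 12 = -6$)
$c = 0$ ($c = \left(\left(2 - -4\right) - 6\right)^{2} = \left(\left(2 + 4\right) - 6\right)^{2} = \left(6 - 6\right)^{2} = 0^{2} = 0$)
$l{\left(4 \right)} + N{\left(c,24 \right)} = -60 + 0 \cdot 24 = -60 + 0 = -60$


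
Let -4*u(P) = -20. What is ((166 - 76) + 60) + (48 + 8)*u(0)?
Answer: 430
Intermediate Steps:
u(P) = 5 (u(P) = -¼*(-20) = 5)
((166 - 76) + 60) + (48 + 8)*u(0) = ((166 - 76) + 60) + (48 + 8)*5 = (90 + 60) + 56*5 = 150 + 280 = 430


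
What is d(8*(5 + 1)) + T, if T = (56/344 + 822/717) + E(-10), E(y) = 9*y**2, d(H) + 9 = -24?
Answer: 8923614/10277 ≈ 868.31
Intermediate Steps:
d(H) = -33 (d(H) = -9 - 24 = -33)
T = 9262755/10277 (T = (56/344 + 822/717) + 9*(-10)**2 = (56*(1/344) + 822*(1/717)) + 9*100 = (7/43 + 274/239) + 900 = 13455/10277 + 900 = 9262755/10277 ≈ 901.31)
d(8*(5 + 1)) + T = -33 + 9262755/10277 = 8923614/10277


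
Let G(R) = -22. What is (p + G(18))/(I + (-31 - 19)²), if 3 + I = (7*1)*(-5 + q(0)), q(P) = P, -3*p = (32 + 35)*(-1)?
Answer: 1/7386 ≈ 0.00013539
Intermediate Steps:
p = 67/3 (p = -(32 + 35)*(-1)/3 = -67*(-1)/3 = -⅓*(-67) = 67/3 ≈ 22.333)
I = -38 (I = -3 + (7*1)*(-5 + 0) = -3 + 7*(-5) = -3 - 35 = -38)
(p + G(18))/(I + (-31 - 19)²) = (67/3 - 22)/(-38 + (-31 - 19)²) = 1/(3*(-38 + (-50)²)) = 1/(3*(-38 + 2500)) = (⅓)/2462 = (⅓)*(1/2462) = 1/7386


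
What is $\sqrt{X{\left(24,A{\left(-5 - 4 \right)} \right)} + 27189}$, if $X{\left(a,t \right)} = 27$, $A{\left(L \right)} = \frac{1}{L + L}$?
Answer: $36 \sqrt{21} \approx 164.97$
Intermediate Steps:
$A{\left(L \right)} = \frac{1}{2 L}$
$\sqrt{X{\left(24,A{\left(-5 - 4 \right)} \right)} + 27189} = \sqrt{27 + 27189} = \sqrt{27216} = 36 \sqrt{21}$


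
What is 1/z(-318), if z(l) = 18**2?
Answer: 1/324 ≈ 0.0030864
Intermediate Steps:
z(l) = 324
1/z(-318) = 1/324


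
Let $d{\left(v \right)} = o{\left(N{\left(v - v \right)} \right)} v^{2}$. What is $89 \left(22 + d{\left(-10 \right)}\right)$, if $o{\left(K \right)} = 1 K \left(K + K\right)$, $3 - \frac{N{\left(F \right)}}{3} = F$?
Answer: $1443758$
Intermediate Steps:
$N{\left(F \right)} = 9 - 3 F$
$o{\left(K \right)} = 2 K^{2}$ ($o{\left(K \right)} = 1 K 2 K = 1 \cdot 2 K^{2} = 2 K^{2}$)
$d{\left(v \right)} = 162 v^{2}$ ($d{\left(v \right)} = 2 \left(9 - 3 \left(v - v\right)\right)^{2} v^{2} = 2 \left(9 - 0\right)^{2} v^{2} = 2 \left(9 + 0\right)^{2} v^{2} = 2 \cdot 9^{2} v^{2} = 2 \cdot 81 v^{2} = 162 v^{2}$)
$89 \left(22 + d{\left(-10 \right)}\right) = 89 \left(22 + 162 \left(-10\right)^{2}\right) = 89 \left(22 + 162 \cdot 100\right) = 89 \left(22 + 16200\right) = 89 \cdot 16222 = 1443758$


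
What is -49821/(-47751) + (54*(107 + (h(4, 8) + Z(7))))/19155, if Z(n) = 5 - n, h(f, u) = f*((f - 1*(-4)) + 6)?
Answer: 152163161/101630045 ≈ 1.4972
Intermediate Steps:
h(f, u) = f*(10 + f) (h(f, u) = f*((f + 4) + 6) = f*((4 + f) + 6) = f*(10 + f))
-49821/(-47751) + (54*(107 + (h(4, 8) + Z(7))))/19155 = -49821/(-47751) + (54*(107 + (4*(10 + 4) + (5 - 1*7))))/19155 = -49821*(-1/47751) + (54*(107 + (4*14 + (5 - 7))))*(1/19155) = 16607/15917 + (54*(107 + (56 - 2)))*(1/19155) = 16607/15917 + (54*(107 + 54))*(1/19155) = 16607/15917 + (54*161)*(1/19155) = 16607/15917 + 8694*(1/19155) = 16607/15917 + 2898/6385 = 152163161/101630045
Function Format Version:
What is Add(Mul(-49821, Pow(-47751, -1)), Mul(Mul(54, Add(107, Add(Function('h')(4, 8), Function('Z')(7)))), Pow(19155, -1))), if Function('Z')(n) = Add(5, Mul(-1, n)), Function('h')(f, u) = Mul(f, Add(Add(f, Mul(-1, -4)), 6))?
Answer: Rational(152163161, 101630045) ≈ 1.4972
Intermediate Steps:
Function('h')(f, u) = Mul(f, Add(10, f)) (Function('h')(f, u) = Mul(f, Add(Add(f, 4), 6)) = Mul(f, Add(Add(4, f), 6)) = Mul(f, Add(10, f)))
Add(Mul(-49821, Pow(-47751, -1)), Mul(Mul(54, Add(107, Add(Function('h')(4, 8), Function('Z')(7)))), Pow(19155, -1))) = Add(Mul(-49821, Pow(-47751, -1)), Mul(Mul(54, Add(107, Add(Mul(4, Add(10, 4)), Add(5, Mul(-1, 7))))), Pow(19155, -1))) = Add(Mul(-49821, Rational(-1, 47751)), Mul(Mul(54, Add(107, Add(Mul(4, 14), Add(5, -7)))), Rational(1, 19155))) = Add(Rational(16607, 15917), Mul(Mul(54, Add(107, Add(56, -2))), Rational(1, 19155))) = Add(Rational(16607, 15917), Mul(Mul(54, Add(107, 54)), Rational(1, 19155))) = Add(Rational(16607, 15917), Mul(Mul(54, 161), Rational(1, 19155))) = Add(Rational(16607, 15917), Mul(8694, Rational(1, 19155))) = Add(Rational(16607, 15917), Rational(2898, 6385)) = Rational(152163161, 101630045)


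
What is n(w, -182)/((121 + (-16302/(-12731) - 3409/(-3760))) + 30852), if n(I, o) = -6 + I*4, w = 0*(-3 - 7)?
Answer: -287211360/1482737604379 ≈ -0.00019370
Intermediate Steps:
w = 0 (w = 0*(-10) = 0)
n(I, o) = -6 + 4*I
n(w, -182)/((121 + (-16302/(-12731) - 3409/(-3760))) + 30852) = (-6 + 4*0)/((121 + (-16302/(-12731) - 3409/(-3760))) + 30852) = (-6 + 0)/((121 + (-16302*(-1/12731) - 3409*(-1/3760))) + 30852) = -6/((121 + (16302/12731 + 3409/3760)) + 30852) = -6/((121 + 104695499/47868560) + 30852) = -6/(5896791259/47868560 + 30852) = -6/1482737604379/47868560 = -6*47868560/1482737604379 = -287211360/1482737604379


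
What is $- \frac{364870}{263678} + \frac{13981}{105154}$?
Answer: $- \frac{17340528931}{13863398206} \approx -1.2508$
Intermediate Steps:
$- \frac{364870}{263678} + \frac{13981}{105154} = \left(-364870\right) \frac{1}{263678} + 13981 \cdot \frac{1}{105154} = - \frac{182435}{131839} + \frac{13981}{105154} = - \frac{17340528931}{13863398206}$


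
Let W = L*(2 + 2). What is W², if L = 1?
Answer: 16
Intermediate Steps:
W = 4 (W = 1*(2 + 2) = 1*4 = 4)
W² = 4² = 16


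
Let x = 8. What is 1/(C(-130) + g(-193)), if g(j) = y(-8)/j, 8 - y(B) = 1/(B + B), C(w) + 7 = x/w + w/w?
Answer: -200720/1225057 ≈ -0.16385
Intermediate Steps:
C(w) = -6 + 8/w (C(w) = -7 + (8/w + w/w) = -7 + (8/w + 1) = -7 + (1 + 8/w) = -6 + 8/w)
y(B) = 8 - 1/(2*B) (y(B) = 8 - 1/(B + B) = 8 - 1/(2*B))
g(j) = 129/(16*j) (g(j) = (8 - 1/2/(-8))/j = (8 - 1/2*(-1/8))/j = (8 + 1/16)/j = 129/(16*j))
1/(C(-130) + g(-193)) = 1/((-6 + 8/(-130)) + (129/16)/(-193)) = 1/((-6 + 8*(-1/130)) + (129/16)*(-1/193)) = 1/((-6 - 4/65) - 129/3088) = 1/(-394/65 - 129/3088) = 1/(-1225057/200720) = -200720/1225057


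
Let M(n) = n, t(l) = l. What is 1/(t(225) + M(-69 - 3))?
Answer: 1/153 ≈ 0.0065359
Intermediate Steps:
1/(t(225) + M(-69 - 3)) = 1/(225 + (-69 - 3)) = 1/(225 - 72) = 1/153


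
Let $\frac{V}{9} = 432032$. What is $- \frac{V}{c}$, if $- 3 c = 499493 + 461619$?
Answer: $\frac{1458108}{120139} \approx 12.137$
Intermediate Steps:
$c = - \frac{961112}{3}$ ($c = - \frac{499493 + 461619}{3} = \left(- \frac{1}{3}\right) 961112 = - \frac{961112}{3} \approx -3.2037 \cdot 10^{5}$)
$V = 3888288$ ($V = 9 \cdot 432032 = 3888288$)
$- \frac{V}{c} = - \frac{3888288}{- \frac{961112}{3}} = - \frac{3888288 \left(-3\right)}{961112} = \left(-1\right) \left(- \frac{1458108}{120139}\right) = \frac{1458108}{120139}$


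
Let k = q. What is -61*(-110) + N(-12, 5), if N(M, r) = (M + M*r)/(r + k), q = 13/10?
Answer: 46890/7 ≈ 6698.6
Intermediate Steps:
q = 13/10 (q = 13*(1/10) = 13/10 ≈ 1.3000)
k = 13/10 ≈ 1.3000
N(M, r) = (M + M*r)/(13/10 + r) (N(M, r) = (M + M*r)/(r + 13/10) = (M + M*r)/(13/10 + r))
-61*(-110) + N(-12, 5) = -61*(-110) + 10*(-12)*(1 + 5)/(13 + 10*5) = 6710 + 10*(-12)*6/(13 + 50) = 6710 + 10*(-12)*6/63 = 6710 + 10*(-12)*(1/63)*6 = 6710 - 80/7 = 46890/7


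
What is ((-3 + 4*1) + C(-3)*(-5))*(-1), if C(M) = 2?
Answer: 9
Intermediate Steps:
((-3 + 4*1) + C(-3)*(-5))*(-1) = ((-3 + 4*1) + 2*(-5))*(-1) = ((-3 + 4) - 10)*(-1) = (1 - 10)*(-1) = -9*(-1) = 9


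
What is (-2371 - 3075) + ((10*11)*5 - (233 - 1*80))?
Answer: -5049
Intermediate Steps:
(-2371 - 3075) + ((10*11)*5 - (233 - 1*80)) = -5446 + (110*5 - (233 - 80)) = -5446 + (550 - 1*153) = -5446 + (550 - 153) = -5446 + 397 = -5049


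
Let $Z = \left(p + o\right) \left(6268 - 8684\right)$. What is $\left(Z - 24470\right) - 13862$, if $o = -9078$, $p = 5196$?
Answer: $9340580$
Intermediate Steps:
$Z = 9378912$ ($Z = \left(5196 - 9078\right) \left(6268 - 8684\right) = \left(-3882\right) \left(-2416\right) = 9378912$)
$\left(Z - 24470\right) - 13862 = \left(9378912 - 24470\right) - 13862 = 9354442 - 13862 = 9340580$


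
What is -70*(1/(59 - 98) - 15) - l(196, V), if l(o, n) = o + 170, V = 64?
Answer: 26746/39 ≈ 685.79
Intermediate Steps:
l(o, n) = 170 + o
-70*(1/(59 - 98) - 15) - l(196, V) = -70*(1/(59 - 98) - 15) - (170 + 196) = -70*(1/(-39) - 15) - 1*366 = -70*(-1/39 - 15) - 366 = -70*(-586/39) - 366 = 41020/39 - 366 = 26746/39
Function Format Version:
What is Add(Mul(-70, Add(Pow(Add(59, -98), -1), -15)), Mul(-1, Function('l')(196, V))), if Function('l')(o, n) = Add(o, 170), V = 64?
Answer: Rational(26746, 39) ≈ 685.79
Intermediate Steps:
Function('l')(o, n) = Add(170, o)
Add(Mul(-70, Add(Pow(Add(59, -98), -1), -15)), Mul(-1, Function('l')(196, V))) = Add(Mul(-70, Add(Pow(Add(59, -98), -1), -15)), Mul(-1, Add(170, 196))) = Add(Mul(-70, Add(Pow(-39, -1), -15)), Mul(-1, 366)) = Add(Mul(-70, Add(Rational(-1, 39), -15)), -366) = Add(Mul(-70, Rational(-586, 39)), -366) = Add(Rational(41020, 39), -366) = Rational(26746, 39)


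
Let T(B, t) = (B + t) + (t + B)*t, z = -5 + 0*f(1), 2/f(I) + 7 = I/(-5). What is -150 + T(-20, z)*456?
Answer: 45450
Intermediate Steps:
f(I) = 2/(-7 - I/5) (f(I) = 2/(-7 + I/(-5)) = 2/(-7 + I*(-⅕)) = 2/(-7 - I/5))
z = -5 (z = -5 + 0*(-10/(35 + 1)) = -5 + 0*(-10/36) = -5 + 0*(-10*1/36) = -5 + 0*(-5/18) = -5 + 0 = -5)
T(B, t) = B + t + t*(B + t) (T(B, t) = (B + t) + (B + t)*t = (B + t) + t*(B + t) = B + t + t*(B + t))
-150 + T(-20, z)*456 = -150 + (-20 - 5 + (-5)² - 20*(-5))*456 = -150 + (-20 - 5 + 25 + 100)*456 = -150 + 100*456 = -150 + 45600 = 45450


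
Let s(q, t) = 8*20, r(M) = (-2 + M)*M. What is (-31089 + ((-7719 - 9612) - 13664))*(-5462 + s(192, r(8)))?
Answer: 329169368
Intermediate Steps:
r(M) = M*(-2 + M)
s(q, t) = 160
(-31089 + ((-7719 - 9612) - 13664))*(-5462 + s(192, r(8))) = (-31089 + ((-7719 - 9612) - 13664))*(-5462 + 160) = (-31089 + (-17331 - 13664))*(-5302) = (-31089 - 30995)*(-5302) = -62084*(-5302) = 329169368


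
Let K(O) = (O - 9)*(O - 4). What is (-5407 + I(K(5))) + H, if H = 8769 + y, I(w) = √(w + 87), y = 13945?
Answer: 17307 + √83 ≈ 17316.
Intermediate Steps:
K(O) = (-9 + O)*(-4 + O)
I(w) = √(87 + w)
H = 22714 (H = 8769 + 13945 = 22714)
(-5407 + I(K(5))) + H = (-5407 + √(87 + (36 + 5² - 13*5))) + 22714 = (-5407 + √(87 + (36 + 25 - 65))) + 22714 = (-5407 + √(87 - 4)) + 22714 = (-5407 + √83) + 22714 = 17307 + √83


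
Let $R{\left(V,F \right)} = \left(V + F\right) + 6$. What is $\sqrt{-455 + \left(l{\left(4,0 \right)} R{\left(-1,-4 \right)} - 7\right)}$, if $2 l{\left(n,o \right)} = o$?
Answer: $i \sqrt{462} \approx 21.494 i$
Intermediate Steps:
$l{\left(n,o \right)} = \frac{o}{2}$
$R{\left(V,F \right)} = 6 + F + V$ ($R{\left(V,F \right)} = \left(F + V\right) + 6 = 6 + F + V$)
$\sqrt{-455 + \left(l{\left(4,0 \right)} R{\left(-1,-4 \right)} - 7\right)} = \sqrt{-455 - \left(7 - \frac{1}{2} \cdot 0 \left(6 - 4 - 1\right)\right)} = \sqrt{-455 + \left(0 \cdot 1 - 7\right)} = \sqrt{-455 + \left(0 - 7\right)} = \sqrt{-455 - 7} = \sqrt{-462} = i \sqrt{462}$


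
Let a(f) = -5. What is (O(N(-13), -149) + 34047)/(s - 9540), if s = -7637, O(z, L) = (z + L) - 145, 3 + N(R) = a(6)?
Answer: -33745/17177 ≈ -1.9645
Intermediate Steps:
N(R) = -8 (N(R) = -3 - 5 = -8)
O(z, L) = -145 + L + z (O(z, L) = (L + z) - 145 = -145 + L + z)
(O(N(-13), -149) + 34047)/(s - 9540) = ((-145 - 149 - 8) + 34047)/(-7637 - 9540) = (-302 + 34047)/(-17177) = 33745*(-1/17177) = -33745/17177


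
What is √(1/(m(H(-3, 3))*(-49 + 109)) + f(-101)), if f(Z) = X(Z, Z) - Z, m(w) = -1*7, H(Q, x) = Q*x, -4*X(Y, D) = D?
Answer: 2*√347970/105 ≈ 11.236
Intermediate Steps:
X(Y, D) = -D/4
m(w) = -7
f(Z) = -5*Z/4 (f(Z) = -Z/4 - Z = -5*Z/4)
√(1/(m(H(-3, 3))*(-49 + 109)) + f(-101)) = √(1/(-7*(-49 + 109)) - 5/4*(-101)) = √(1/(-7*60) + 505/4) = √(1/(-420) + 505/4) = √(-1/420 + 505/4) = √(13256/105) = 2*√347970/105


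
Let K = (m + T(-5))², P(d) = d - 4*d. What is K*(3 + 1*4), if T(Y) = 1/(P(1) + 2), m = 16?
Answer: 1575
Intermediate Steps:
P(d) = -3*d
T(Y) = -1 (T(Y) = 1/(-3*1 + 2) = 1/(-3 + 2) = 1/(-1) = -1)
K = 225 (K = (16 - 1)² = 15² = 225)
K*(3 + 1*4) = 225*(3 + 1*4) = 225*(3 + 4) = 225*7 = 1575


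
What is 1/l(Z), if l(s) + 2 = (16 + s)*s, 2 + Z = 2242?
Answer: 1/5053438 ≈ 1.9789e-7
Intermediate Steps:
Z = 2240 (Z = -2 + 2242 = 2240)
l(s) = -2 + s*(16 + s) (l(s) = -2 + (16 + s)*s = -2 + s*(16 + s))
1/l(Z) = 1/(-2 + 2240**2 + 16*2240) = 1/(-2 + 5017600 + 35840) = 1/5053438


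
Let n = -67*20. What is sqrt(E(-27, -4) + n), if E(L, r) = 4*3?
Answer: 4*I*sqrt(83) ≈ 36.442*I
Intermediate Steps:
n = -1340
E(L, r) = 12
sqrt(E(-27, -4) + n) = sqrt(12 - 1340) = sqrt(-1328) = 4*I*sqrt(83)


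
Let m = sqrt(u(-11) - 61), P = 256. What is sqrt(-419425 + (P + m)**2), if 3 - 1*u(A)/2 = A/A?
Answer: sqrt(-353946 + 512*I*sqrt(57)) ≈ 3.249 + 594.94*I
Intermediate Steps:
u(A) = 4 (u(A) = 6 - 2*A/A = 6 - 2*1 = 6 - 2 = 4)
m = I*sqrt(57) (m = sqrt(4 - 61) = sqrt(-57) = I*sqrt(57) ≈ 7.5498*I)
sqrt(-419425 + (P + m)**2) = sqrt(-419425 + (256 + I*sqrt(57))**2)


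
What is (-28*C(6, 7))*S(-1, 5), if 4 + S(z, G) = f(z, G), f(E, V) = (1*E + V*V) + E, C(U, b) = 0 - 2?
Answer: 1064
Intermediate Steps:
C(U, b) = -2
f(E, V) = V² + 2*E (f(E, V) = (E + V²) + E = V² + 2*E)
S(z, G) = -4 + G² + 2*z (S(z, G) = -4 + (G² + 2*z) = -4 + G² + 2*z)
(-28*C(6, 7))*S(-1, 5) = (-28*(-2))*(-4 + 5² + 2*(-1)) = 56*(-4 + 25 - 2) = 56*19 = 1064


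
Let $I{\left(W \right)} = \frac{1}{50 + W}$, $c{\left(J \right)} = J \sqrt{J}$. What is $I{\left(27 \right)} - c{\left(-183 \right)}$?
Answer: $\frac{1}{77} + 183 i \sqrt{183} \approx 0.012987 + 2475.6 i$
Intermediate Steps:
$c{\left(J \right)} = J^{\frac{3}{2}}$
$I{\left(27 \right)} - c{\left(-183 \right)} = \frac{1}{50 + 27} - \left(-183\right)^{\frac{3}{2}} = \frac{1}{77} - - 183 i \sqrt{183} = \frac{1}{77} + 183 i \sqrt{183}$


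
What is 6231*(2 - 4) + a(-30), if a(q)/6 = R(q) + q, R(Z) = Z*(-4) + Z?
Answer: -12102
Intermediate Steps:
R(Z) = -3*Z (R(Z) = -4*Z + Z = -3*Z)
a(q) = -12*q (a(q) = 6*(-3*q + q) = 6*(-2*q) = -12*q)
6231*(2 - 4) + a(-30) = 6231*(2 - 4) - 12*(-30) = 6231*(-2) + 360 = -12462 + 360 = -12102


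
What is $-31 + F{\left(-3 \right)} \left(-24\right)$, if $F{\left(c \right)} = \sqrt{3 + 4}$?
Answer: $-31 - 24 \sqrt{7} \approx -94.498$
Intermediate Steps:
$F{\left(c \right)} = \sqrt{7}$
$-31 + F{\left(-3 \right)} \left(-24\right) = -31 + \sqrt{7} \left(-24\right) = -31 - 24 \sqrt{7}$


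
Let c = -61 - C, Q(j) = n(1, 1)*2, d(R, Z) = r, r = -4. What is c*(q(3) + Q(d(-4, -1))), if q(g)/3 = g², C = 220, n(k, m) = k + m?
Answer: -8711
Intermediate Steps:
d(R, Z) = -4
Q(j) = 4 (Q(j) = (1 + 1)*2 = 2*2 = 4)
q(g) = 3*g²
c = -281 (c = -61 - 1*220 = -61 - 220 = -281)
c*(q(3) + Q(d(-4, -1))) = -281*(3*3² + 4) = -281*(3*9 + 4) = -281*(27 + 4) = -281*31 = -8711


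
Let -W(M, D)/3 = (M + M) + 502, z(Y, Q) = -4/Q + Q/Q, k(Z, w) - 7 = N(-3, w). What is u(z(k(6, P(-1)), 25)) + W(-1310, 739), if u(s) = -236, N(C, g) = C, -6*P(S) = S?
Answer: 6118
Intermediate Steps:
P(S) = -S/6
k(Z, w) = 4 (k(Z, w) = 7 - 3 = 4)
z(Y, Q) = 1 - 4/Q (z(Y, Q) = -4/Q + 1 = 1 - 4/Q)
W(M, D) = -1506 - 6*M (W(M, D) = -3*((M + M) + 502) = -3*(2*M + 502) = -3*(502 + 2*M) = -1506 - 6*M)
u(z(k(6, P(-1)), 25)) + W(-1310, 739) = -236 + (-1506 - 6*(-1310)) = -236 + (-1506 + 7860) = -236 + 6354 = 6118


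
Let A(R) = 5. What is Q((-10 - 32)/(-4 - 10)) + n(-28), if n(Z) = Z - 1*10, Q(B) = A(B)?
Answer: -33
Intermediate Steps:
Q(B) = 5
n(Z) = -10 + Z (n(Z) = Z - 10 = -10 + Z)
Q((-10 - 32)/(-4 - 10)) + n(-28) = 5 + (-10 - 28) = 5 - 38 = -33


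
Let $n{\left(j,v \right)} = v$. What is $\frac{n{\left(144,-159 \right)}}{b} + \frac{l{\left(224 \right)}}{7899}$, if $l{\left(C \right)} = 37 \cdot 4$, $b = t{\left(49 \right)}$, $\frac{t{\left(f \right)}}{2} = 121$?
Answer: $- \frac{1220125}{1911558} \approx -0.63829$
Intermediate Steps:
$t{\left(f \right)} = 242$ ($t{\left(f \right)} = 2 \cdot 121 = 242$)
$b = 242$
$l{\left(C \right)} = 148$
$\frac{n{\left(144,-159 \right)}}{b} + \frac{l{\left(224 \right)}}{7899} = - \frac{159}{242} + \frac{148}{7899} = - \frac{1220125}{1911558}$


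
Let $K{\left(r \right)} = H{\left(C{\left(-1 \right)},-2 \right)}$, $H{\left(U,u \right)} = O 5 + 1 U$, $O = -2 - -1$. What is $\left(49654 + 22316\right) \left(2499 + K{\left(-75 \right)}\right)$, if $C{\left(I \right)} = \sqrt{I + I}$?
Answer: $179493180 + 71970 i \sqrt{2} \approx 1.7949 \cdot 10^{8} + 1.0178 \cdot 10^{5} i$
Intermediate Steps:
$C{\left(I \right)} = \sqrt{2} \sqrt{I}$ ($C{\left(I \right)} = \sqrt{2 I} = \sqrt{2} \sqrt{I}$)
$O = -1$ ($O = -2 + 1 = -1$)
$H{\left(U,u \right)} = -5 + U$ ($H{\left(U,u \right)} = \left(-1\right) 5 + 1 U = -5 + U$)
$K{\left(r \right)} = -5 + i \sqrt{2}$ ($K{\left(r \right)} = -5 + \sqrt{2} \sqrt{-1} = -5 + \sqrt{2} i = -5 + i \sqrt{2}$)
$\left(49654 + 22316\right) \left(2499 + K{\left(-75 \right)}\right) = \left(49654 + 22316\right) \left(2499 - \left(5 - i \sqrt{2}\right)\right) = 71970 \left(2494 + i \sqrt{2}\right) = 179493180 + 71970 i \sqrt{2}$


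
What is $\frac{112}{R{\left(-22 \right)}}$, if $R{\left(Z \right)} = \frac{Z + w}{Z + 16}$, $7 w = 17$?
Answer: $\frac{4704}{137} \approx 34.336$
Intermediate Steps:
$w = \frac{17}{7}$ ($w = \frac{1}{7} \cdot 17 = \frac{17}{7} \approx 2.4286$)
$R{\left(Z \right)} = \frac{\frac{17}{7} + Z}{16 + Z}$ ($R{\left(Z \right)} = \frac{Z + \frac{17}{7}}{Z + 16} = \frac{\frac{17}{7} + Z}{16 + Z}$)
$\frac{112}{R{\left(-22 \right)}} = \frac{112}{\frac{1}{16 - 22} \left(\frac{17}{7} - 22\right)} = \frac{112}{\frac{1}{-6} \left(- \frac{137}{7}\right)} = \frac{112}{\left(- \frac{1}{6}\right) \left(- \frac{137}{7}\right)} = \frac{112}{\frac{137}{42}} = 112 \cdot \frac{42}{137} = \frac{4704}{137}$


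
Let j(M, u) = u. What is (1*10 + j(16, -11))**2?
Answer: 1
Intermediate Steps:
(1*10 + j(16, -11))**2 = (1*10 - 11)**2 = (10 - 11)**2 = (-1)**2 = 1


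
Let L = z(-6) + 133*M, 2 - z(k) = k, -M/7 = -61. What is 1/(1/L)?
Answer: 56799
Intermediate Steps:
M = 427 (M = -7*(-61) = 427)
z(k) = 2 - k
L = 56799 (L = (2 - 1*(-6)) + 133*427 = (2 + 6) + 56791 = 8 + 56791 = 56799)
1/(1/L) = 1/(1/56799) = 56799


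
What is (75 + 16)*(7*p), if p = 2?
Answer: 1274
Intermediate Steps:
(75 + 16)*(7*p) = (75 + 16)*(7*2) = 91*14 = 1274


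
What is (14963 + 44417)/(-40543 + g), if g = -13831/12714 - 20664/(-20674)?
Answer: -7803993816840/5328359897573 ≈ -1.4646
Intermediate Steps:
g = -11609999/131424618 (g = -13831*1/12714 - 20664*(-1/20674) = -13831/12714 + 10332/10337 = -11609999/131424618 ≈ -0.088340)
(14963 + 44417)/(-40543 + g) = (14963 + 44417)/(-40543 - 11609999/131424618) = 59380/(-5328359897573/131424618) = 59380*(-131424618/5328359897573) = -7803993816840/5328359897573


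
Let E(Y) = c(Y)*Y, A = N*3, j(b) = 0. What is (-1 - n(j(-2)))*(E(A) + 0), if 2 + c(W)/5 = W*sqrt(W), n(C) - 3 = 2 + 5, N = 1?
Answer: 330 - 495*sqrt(3) ≈ -527.37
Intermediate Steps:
A = 3 (A = 1*3 = 3)
n(C) = 10 (n(C) = 3 + (2 + 5) = 3 + 7 = 10)
c(W) = -10 + 5*W**(3/2) (c(W) = -10 + 5*(W*sqrt(W)) = -10 + 5*W**(3/2))
E(Y) = Y*(-10 + 5*Y**(3/2)) (E(Y) = (-10 + 5*Y**(3/2))*Y = Y*(-10 + 5*Y**(3/2)))
(-1 - n(j(-2)))*(E(A) + 0) = (-1 - 1*10)*(5*3*(-2 + 3**(3/2)) + 0) = (-1 - 10)*(5*3*(-2 + 3*sqrt(3)) + 0) = -11*((-30 + 45*sqrt(3)) + 0) = -11*(-30 + 45*sqrt(3)) = 330 - 495*sqrt(3)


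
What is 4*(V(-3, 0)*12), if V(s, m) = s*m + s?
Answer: -144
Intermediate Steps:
V(s, m) = s + m*s (V(s, m) = m*s + s = s + m*s)
4*(V(-3, 0)*12) = 4*(-3*(1 + 0)*12) = 4*(-3*1*12) = 4*(-3*12) = 4*(-36) = -144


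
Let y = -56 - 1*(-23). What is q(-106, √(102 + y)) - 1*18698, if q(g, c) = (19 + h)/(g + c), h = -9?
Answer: -208801626/11167 - 10*√69/11167 ≈ -18698.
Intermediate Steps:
y = -33 (y = -56 + 23 = -33)
q(g, c) = 10/(c + g) (q(g, c) = (19 - 9)/(g + c) = 10/(c + g))
q(-106, √(102 + y)) - 1*18698 = 10/(√(102 - 33) - 106) - 1*18698 = 10/(√69 - 106) - 18698 = 10/(-106 + √69) - 18698 = -18698 + 10/(-106 + √69)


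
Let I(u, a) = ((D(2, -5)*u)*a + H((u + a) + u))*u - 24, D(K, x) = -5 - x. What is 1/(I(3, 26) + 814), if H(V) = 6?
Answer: 1/808 ≈ 0.0012376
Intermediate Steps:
I(u, a) = -24 + 6*u (I(u, a) = (((-5 - 1*(-5))*u)*a + 6)*u - 24 = (((-5 + 5)*u)*a + 6)*u - 24 = ((0*u)*a + 6)*u - 24 = (0*a + 6)*u - 24 = (0 + 6)*u - 24 = 6*u - 24 = -24 + 6*u)
1/(I(3, 26) + 814) = 1/((-24 + 6*3) + 814) = 1/((-24 + 18) + 814) = 1/(-6 + 814) = 1/808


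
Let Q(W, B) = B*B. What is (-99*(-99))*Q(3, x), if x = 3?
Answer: 88209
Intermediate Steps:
Q(W, B) = B²
(-99*(-99))*Q(3, x) = -99*(-99)*3² = 9801*9 = 88209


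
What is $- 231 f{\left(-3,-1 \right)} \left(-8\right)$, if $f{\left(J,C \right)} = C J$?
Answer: $5544$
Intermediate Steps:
$- 231 f{\left(-3,-1 \right)} \left(-8\right) = - 231 \left(-1\right) \left(-3\right) \left(-8\right) = - 231 \cdot 3 \left(-8\right) = \left(-231\right) \left(-24\right) = 5544$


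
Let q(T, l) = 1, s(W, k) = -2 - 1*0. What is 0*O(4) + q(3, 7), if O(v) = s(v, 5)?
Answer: 1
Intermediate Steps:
s(W, k) = -2 (s(W, k) = -2 + 0 = -2)
O(v) = -2
0*O(4) + q(3, 7) = 0*(-2) + 1 = 0 + 1 = 1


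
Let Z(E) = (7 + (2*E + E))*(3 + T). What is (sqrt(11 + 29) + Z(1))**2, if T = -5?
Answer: 440 - 80*sqrt(10) ≈ 187.02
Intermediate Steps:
Z(E) = -14 - 6*E (Z(E) = (7 + (2*E + E))*(3 - 5) = (7 + 3*E)*(-2) = -14 - 6*E)
(sqrt(11 + 29) + Z(1))**2 = (sqrt(11 + 29) + (-14 - 6*1))**2 = (sqrt(40) + (-14 - 6))**2 = (2*sqrt(10) - 20)**2 = (-20 + 2*sqrt(10))**2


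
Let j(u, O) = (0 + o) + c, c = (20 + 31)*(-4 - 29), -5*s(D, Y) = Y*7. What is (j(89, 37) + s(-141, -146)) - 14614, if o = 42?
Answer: -80253/5 ≈ -16051.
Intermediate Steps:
s(D, Y) = -7*Y/5 (s(D, Y) = -Y*7/5 = -7*Y/5)
c = -1683 (c = 51*(-33) = -1683)
j(u, O) = -1641 (j(u, O) = (0 + 42) - 1683 = 42 - 1683 = -1641)
(j(89, 37) + s(-141, -146)) - 14614 = (-1641 - 7/5*(-146)) - 14614 = (-1641 + 1022/5) - 14614 = -7183/5 - 14614 = -80253/5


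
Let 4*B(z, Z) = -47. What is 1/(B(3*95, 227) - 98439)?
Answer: -4/393803 ≈ -1.0157e-5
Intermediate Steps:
B(z, Z) = -47/4 (B(z, Z) = (¼)*(-47) = -47/4)
1/(B(3*95, 227) - 98439) = 1/(-47/4 - 98439) = 1/(-393803/4) = -4/393803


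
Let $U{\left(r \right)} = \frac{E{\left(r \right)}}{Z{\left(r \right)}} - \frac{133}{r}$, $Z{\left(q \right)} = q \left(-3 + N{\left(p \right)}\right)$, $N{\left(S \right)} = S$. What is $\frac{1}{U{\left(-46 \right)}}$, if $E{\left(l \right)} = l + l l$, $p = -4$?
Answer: $\frac{322}{3001} \approx 0.1073$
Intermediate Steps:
$Z{\left(q \right)} = - 7 q$ ($Z{\left(q \right)} = q \left(-3 - 4\right) = q \left(-7\right) = - 7 q$)
$E{\left(l \right)} = l + l^{2}$
$U{\left(r \right)} = - \frac{1}{7} - \frac{133}{r} - \frac{r}{7}$ ($U{\left(r \right)} = \frac{r \left(1 + r\right)}{\left(-7\right) r} - \frac{133}{r} = r \left(1 + r\right) \left(- \frac{1}{7 r}\right) - \frac{133}{r} = \left(- \frac{1}{7} - \frac{r}{7}\right) - \frac{133}{r} = - \frac{1}{7} - \frac{133}{r} - \frac{r}{7}$)
$\frac{1}{U{\left(-46 \right)}} = \frac{1}{\frac{1}{7} \frac{1}{-46} \left(-931 - 46 \left(-1 - -46\right)\right)} = \frac{1}{\frac{1}{7} \left(- \frac{1}{46}\right) \left(-931 - 46 \left(-1 + 46\right)\right)} = \frac{1}{\frac{1}{7} \left(- \frac{1}{46}\right) \left(-931 - 2070\right)} = \frac{1}{\frac{1}{7} \left(- \frac{1}{46}\right) \left(-3001\right)} = \frac{1}{\frac{3001}{322}} = \frac{322}{3001}$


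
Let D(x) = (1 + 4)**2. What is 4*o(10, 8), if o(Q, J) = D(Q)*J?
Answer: 800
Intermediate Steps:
D(x) = 25 (D(x) = 5**2 = 25)
o(Q, J) = 25*J
4*o(10, 8) = 4*(25*8) = 4*200 = 800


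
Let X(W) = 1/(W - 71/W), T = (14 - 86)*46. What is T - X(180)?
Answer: -107073828/32329 ≈ -3312.0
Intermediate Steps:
T = -3312 (T = -72*46 = -3312)
T - X(180) = -3312 - 180/(-71 + 180²) = -3312 - 180/(-71 + 32400) = -3312 - 180/32329 = -107073828/32329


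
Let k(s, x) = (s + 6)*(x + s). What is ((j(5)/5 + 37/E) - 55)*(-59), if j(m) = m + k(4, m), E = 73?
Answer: 152869/73 ≈ 2094.1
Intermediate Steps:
k(s, x) = (6 + s)*(s + x)
j(m) = 40 + 11*m (j(m) = m + (4**2 + 6*4 + 6*m + 4*m) = m + (16 + 24 + 6*m + 4*m) = m + (40 + 10*m) = 40 + 11*m)
((j(5)/5 + 37/E) - 55)*(-59) = (((40 + 11*5)/5 + 37/73) - 55)*(-59) = (((40 + 55)*(1/5) + 37*(1/73)) - 55)*(-59) = ((95*(1/5) + 37/73) - 55)*(-59) = ((19 + 37/73) - 55)*(-59) = (1424/73 - 55)*(-59) = -2591/73*(-59) = 152869/73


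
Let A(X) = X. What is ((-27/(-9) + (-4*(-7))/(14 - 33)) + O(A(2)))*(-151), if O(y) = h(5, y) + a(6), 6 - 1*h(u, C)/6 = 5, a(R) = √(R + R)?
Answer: -21593/19 - 302*√3 ≈ -1659.6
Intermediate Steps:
a(R) = √2*√R (a(R) = √(2*R) = √2*√R)
h(u, C) = 6 (h(u, C) = 36 - 6*5 = 36 - 30 = 6)
O(y) = 6 + 2*√3 (O(y) = 6 + √2*√6 = 6 + 2*√3)
((-27/(-9) + (-4*(-7))/(14 - 33)) + O(A(2)))*(-151) = ((-27/(-9) + (-4*(-7))/(14 - 33)) + (6 + 2*√3))*(-151) = ((-27*(-⅑) + 28/(-19)) + (6 + 2*√3))*(-151) = ((3 + 28*(-1/19)) + (6 + 2*√3))*(-151) = ((3 - 28/19) + (6 + 2*√3))*(-151) = (29/19 + (6 + 2*√3))*(-151) = (143/19 + 2*√3)*(-151) = -21593/19 - 302*√3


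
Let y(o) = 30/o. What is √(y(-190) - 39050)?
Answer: I*√14097107/19 ≈ 197.61*I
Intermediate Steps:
√(y(-190) - 39050) = √(30/(-190) - 39050) = √(30*(-1/190) - 39050) = √(-3/19 - 39050) = √(-741953/19) = I*√14097107/19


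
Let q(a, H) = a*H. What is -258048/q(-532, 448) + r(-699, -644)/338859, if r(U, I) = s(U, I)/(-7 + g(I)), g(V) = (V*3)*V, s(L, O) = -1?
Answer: 8673093394109/8010565426521 ≈ 1.0827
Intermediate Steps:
g(V) = 3*V² (g(V) = (3*V)*V = 3*V²)
q(a, H) = H*a
r(U, I) = -1/(-7 + 3*I²)
-258048/q(-532, 448) + r(-699, -644)/338859 = -258048/(448*(-532)) - 1/(-7 + 3*(-644)²)/338859 = -258048/(-238336) - 1/(-7 + 3*414736)*(1/338859) = -258048*(-1/238336) - 1/(-7 + 1244208)*(1/338859) = 144/133 - 1/1244201*(1/338859) = 144/133 - 1*1/1244201*(1/338859) = 144/133 - 1/1244201*1/338859 = 144/133 - 1/421608706659 = 8673093394109/8010565426521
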